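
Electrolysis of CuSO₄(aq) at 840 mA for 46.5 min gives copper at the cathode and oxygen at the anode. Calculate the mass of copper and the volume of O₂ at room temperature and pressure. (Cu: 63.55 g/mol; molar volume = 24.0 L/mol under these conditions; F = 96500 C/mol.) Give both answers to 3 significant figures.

Q = 0.840 × 2790 = 2344 C; n(e⁻) = 2344 / 96500 = 0.02429 mol
Cathode: Cu²⁺ + 2e⁻ → Cu → n(Cu) = 0.02429/2 = 0.01215 mol → 0.772 g
Anode: 2H₂O → O₂ + 4H⁺ + 4e⁻ → n(O₂) = 0.02429/4 = 0.006073 mol → 0.146 L

0.772 g Cu; 0.146 L O₂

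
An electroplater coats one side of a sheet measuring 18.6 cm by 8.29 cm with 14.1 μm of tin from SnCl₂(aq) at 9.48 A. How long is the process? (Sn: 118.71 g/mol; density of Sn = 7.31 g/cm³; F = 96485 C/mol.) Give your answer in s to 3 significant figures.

Plated area = 18.6 × 8.29 = 154.2 cm²
Volume = 154.2 × 14.1×10⁻⁴ cm = 0.2174 cm³
m(Sn) = 0.2174 × 7.31 = 1.589 g
n(Sn) = 1.589 / 118.71 = 0.01339 mol; n(e⁻) = 2 × 0.01339 = 0.02678 mol
Q = 0.02678 × 96485 = 2584 C
t = 2584 / 9.48 = 272.6 s

273 s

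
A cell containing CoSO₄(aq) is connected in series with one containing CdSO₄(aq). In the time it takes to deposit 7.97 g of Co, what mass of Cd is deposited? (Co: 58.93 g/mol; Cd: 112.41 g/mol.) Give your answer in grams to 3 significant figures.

n(Co) = 7.97 / 58.93 = 0.1352 mol
Co²⁺ + 2e⁻ → Co, so n(e⁻) = 2 × 0.1352 = 0.2704 mol
The cells are in series, so the same charge (and hence the same n(e⁻) = 0.2704 mol) passes through both.
Cd²⁺ + 2e⁻ → Cd, so n(Cd) = 0.2704 / 2 = 0.1352 mol
m(Cd) = 0.1352 × 112.41 = 15.2 g

15.2 g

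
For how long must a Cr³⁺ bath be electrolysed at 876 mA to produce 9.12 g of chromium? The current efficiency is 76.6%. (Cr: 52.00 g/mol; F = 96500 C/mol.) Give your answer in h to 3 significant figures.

n(Cr) = 9.12 / 52.00 = 0.1754 mol
Cr³⁺ + 3e⁻ → Cr, so n(e⁻) = 3 × 0.1754 = 0.5262 mol
Q = 0.5262 × 96500 / 0.766 = 66290 C
t = Q / I = 66290 / 0.876 = 75670 s = 21.0 h

21.0 h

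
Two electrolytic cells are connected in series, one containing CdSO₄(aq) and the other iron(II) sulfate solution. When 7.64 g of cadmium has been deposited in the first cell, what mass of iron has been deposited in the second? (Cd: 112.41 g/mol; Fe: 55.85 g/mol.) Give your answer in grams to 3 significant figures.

n(Cd) = 7.64 / 112.41 = 0.06797 mol
Cd²⁺ + 2e⁻ → Cd, so n(e⁻) = 2 × 0.06797 = 0.1359 mol
In series, the same 0.1359 mol of electrons flows through the second cell.
Fe²⁺ + 2e⁻ → Fe, so n(Fe) = 0.1359 / 2 = 0.06795 mol
m(Fe) = 0.06795 × 55.85 = 3.80 g

3.80 g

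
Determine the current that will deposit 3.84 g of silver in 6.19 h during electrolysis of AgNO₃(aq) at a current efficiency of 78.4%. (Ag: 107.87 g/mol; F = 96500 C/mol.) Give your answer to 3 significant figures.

n(Ag) = 3.84 / 107.87 = 0.03560 mol
Ag⁺ + e⁻ → Ag, so n(e⁻) = 0.03560 mol
Q = 0.03560 × 96500 / 0.784 = 4382 C
I = Q / t = 4382 / 22284 s = 0.197 A

0.197 A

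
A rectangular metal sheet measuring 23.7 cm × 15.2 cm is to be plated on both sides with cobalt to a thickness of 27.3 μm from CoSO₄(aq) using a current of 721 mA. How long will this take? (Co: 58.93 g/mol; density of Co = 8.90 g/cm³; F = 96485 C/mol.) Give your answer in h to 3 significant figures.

22.1 h

Plated area = 2 × 23.7 × 15.2 = 720.5 cm²
Volume = 720.5 × 27.3×10⁻⁴ cm = 1.967 cm³
m(Co) = 1.967 × 8.90 = 17.51 g
n(Co) = 17.51 / 58.93 = 0.2971 mol; n(e⁻) = 2 × 0.2971 = 0.5942 mol
Q = 0.5942 × 96485 = 57330 C
t = 57330 / 0.721 = 79510 s = 22.1 h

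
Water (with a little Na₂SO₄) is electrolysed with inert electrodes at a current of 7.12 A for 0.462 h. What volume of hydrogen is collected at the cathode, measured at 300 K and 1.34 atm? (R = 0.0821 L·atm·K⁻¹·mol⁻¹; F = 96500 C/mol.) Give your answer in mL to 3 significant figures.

1130 mL

Q = It = 7.12 × 1663.2 = 11840 C
n(e⁻) = Q/F = 11840/96500 = 0.1227 mol
2H⁺ + 2e⁻ → H₂, so n(H₂) = 0.1227 / 2 = 0.06135 mol
V = nRT/P = 0.06135 × 0.0821 × 300 / 1.34 = 1.128 L
= 1130 mL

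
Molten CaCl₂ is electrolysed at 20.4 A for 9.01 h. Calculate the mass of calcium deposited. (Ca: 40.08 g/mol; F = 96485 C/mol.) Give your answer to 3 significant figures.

137 g

Q = 20.4 A × 32436 s = 6.617×10^5 C
n(e⁻) = 6.617×10^5 / 96485 = 6.858 mol
Ca²⁺ + 2e⁻ → Ca, so n(Ca) = 6.858 / 2 = 3.429 mol
m = 3.429 × 40.08 = 137 g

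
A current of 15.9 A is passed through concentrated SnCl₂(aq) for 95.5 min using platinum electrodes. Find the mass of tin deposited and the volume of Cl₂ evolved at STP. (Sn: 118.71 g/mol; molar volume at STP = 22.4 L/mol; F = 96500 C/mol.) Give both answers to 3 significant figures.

56.0 g Sn; 10.6 L Cl₂

Q = 15.9 × 5730 = 91110 C; n(e⁻) = 91110 / 96500 = 0.9441 mol
Cathode: Sn²⁺ + 2e⁻ → Sn → n(Sn) = 0.9441/2 = 0.4721 mol → 56.0 g
Anode: 2Cl⁻ → Cl₂ + 2e⁻ → n(Cl₂) = 0.9441/2 = 0.4721 mol → 10.6 L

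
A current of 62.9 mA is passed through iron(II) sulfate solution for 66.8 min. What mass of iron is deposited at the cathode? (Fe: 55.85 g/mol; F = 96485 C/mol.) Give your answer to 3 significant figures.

0.0730 g

Charge passed = 0.0629 × 4008 = 252.1 C
n(e⁻) = 252.1 / 96485 = 0.002613 mol
Fe²⁺ + 2e⁻ → Fe, so n(Fe) = 0.002613 / 2 = 0.001307 mol
m = 0.001307 × 55.85 = 0.0730 g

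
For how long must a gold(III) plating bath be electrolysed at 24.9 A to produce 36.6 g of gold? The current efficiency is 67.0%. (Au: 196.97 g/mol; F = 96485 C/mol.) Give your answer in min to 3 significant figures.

n(Au) = 36.6 / 196.97 = 0.1858 mol
Au³⁺ + 3e⁻ → Au, so n(e⁻) = 3 × 0.1858 = 0.5574 mol
Q = 0.5574 × 96485 / 0.670 = 80270 C
t = Q / I = 80270 / 24.9 = 3224 s = 53.7 min

53.7 min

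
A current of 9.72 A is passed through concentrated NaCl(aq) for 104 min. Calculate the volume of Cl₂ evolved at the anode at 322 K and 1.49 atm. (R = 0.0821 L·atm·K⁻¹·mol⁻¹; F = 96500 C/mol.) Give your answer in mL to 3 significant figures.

5580 mL

Charge passed = 9.72 × 6240 = 60650 C
Moles of electrons = 60650 / 96500 = 0.6285 mol
2Cl⁻ → Cl₂ + 2e⁻, so n(Cl₂) = 0.6285 / 2 = 0.3143 mol
V = nRT/P = 0.3143 × 0.0821 × 322 / 1.49 = 5.576 L
= 5580 mL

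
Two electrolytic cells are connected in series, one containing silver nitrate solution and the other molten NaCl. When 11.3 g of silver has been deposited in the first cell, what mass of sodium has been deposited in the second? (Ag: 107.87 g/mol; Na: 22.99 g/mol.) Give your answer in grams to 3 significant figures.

n(Ag) = 11.3 / 107.87 = 0.1048 mol
Ag⁺ + e⁻ → Ag, so n(e⁻) = 0.1048 mol
In series, the same 0.1048 mol of electrons flows through the second cell.
Na⁺ + e⁻ → Na, so n(Na) = 0.1048 mol
m(Na) = 0.1048 × 22.99 = 2.41 g

2.41 g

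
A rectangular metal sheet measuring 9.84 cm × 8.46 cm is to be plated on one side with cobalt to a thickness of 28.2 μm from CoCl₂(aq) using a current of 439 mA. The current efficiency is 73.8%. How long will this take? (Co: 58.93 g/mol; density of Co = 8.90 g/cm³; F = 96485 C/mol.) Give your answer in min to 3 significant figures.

Plated area = 9.84 × 8.46 = 83.25 cm²
Volume = 83.25 × 28.2×10⁻⁴ cm = 0.2348 cm³
m(Co) = 0.2348 × 8.90 = 2.090 g
n(Co) = 2.090 / 58.93 = 0.03547 mol; n(e⁻) = 2 × 0.03547 = 0.07094 mol
Q = 0.07094 × 96485 / 0.738 = 9275 C
t = 9275 / 0.439 = 21130 s = 352 min

352 min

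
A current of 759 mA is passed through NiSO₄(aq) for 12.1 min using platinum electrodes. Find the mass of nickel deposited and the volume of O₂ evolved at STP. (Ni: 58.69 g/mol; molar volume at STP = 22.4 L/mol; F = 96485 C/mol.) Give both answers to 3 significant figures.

0.168 g Ni; 0.0320 L O₂

Q = 0.759 × 726 = 551.0 C; n(e⁻) = 551.0 / 96485 = 0.005711 mol
Cathode: Ni²⁺ + 2e⁻ → Ni → n(Ni) = 0.005711/2 = 0.002856 mol → 0.168 g
Anode: 2H₂O → O₂ + 4H⁺ + 4e⁻ → n(O₂) = 0.005711/4 = 0.001428 mol → 0.0320 L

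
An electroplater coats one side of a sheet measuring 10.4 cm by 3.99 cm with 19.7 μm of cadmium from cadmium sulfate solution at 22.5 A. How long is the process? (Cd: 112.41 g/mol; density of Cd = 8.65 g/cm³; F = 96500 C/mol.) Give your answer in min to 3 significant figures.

Plated area = 10.4 × 3.99 = 41.50 cm²
Volume = 41.50 × 19.7×10⁻⁴ cm = 0.08176 cm³
m(Cd) = 0.08176 × 8.65 = 0.7072 g
n(Cd) = 0.7072 / 112.41 = 0.006291 mol; n(e⁻) = 2 × 0.006291 = 0.01258 mol
Q = 0.01258 × 96500 = 1214 C
t = 1214 / 22.5 = 53.96 s = 0.899 min

0.899 min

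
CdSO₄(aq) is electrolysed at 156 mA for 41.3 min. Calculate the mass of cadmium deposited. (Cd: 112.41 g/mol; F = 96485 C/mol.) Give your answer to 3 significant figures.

0.225 g

Q = 0.156 A × 2478 s = 386.6 C
n(e⁻) = 386.6 / 96485 = 0.004007 mol
Cd²⁺ + 2e⁻ → Cd, so n(Cd) = 0.004007 / 2 = 0.002004 mol
m = 0.002004 × 112.41 = 0.225 g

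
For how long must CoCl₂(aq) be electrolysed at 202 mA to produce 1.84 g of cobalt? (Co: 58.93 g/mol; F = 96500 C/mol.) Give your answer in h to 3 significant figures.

n(Co) = 1.84 / 58.93 = 0.03122 mol
Co²⁺ + 2e⁻ → Co, so n(e⁻) = 2 × 0.03122 = 0.06244 mol
Q = 0.06244 × 96500 = 6025 C
t = Q / I = 6025 / 0.202 = 29830 s = 8.29 h

8.29 h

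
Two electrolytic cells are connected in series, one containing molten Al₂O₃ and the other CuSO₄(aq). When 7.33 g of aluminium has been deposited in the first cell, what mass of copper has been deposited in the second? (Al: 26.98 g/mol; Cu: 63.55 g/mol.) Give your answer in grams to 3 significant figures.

25.9 g

n(Al) = 7.33 / 26.98 = 0.2717 mol
Al³⁺ + 3e⁻ → Al, so n(e⁻) = 3 × 0.2717 = 0.8151 mol
Since the cells are in series, n(e⁻) in the Cu cell is also 0.8151 mol.
Cu²⁺ + 2e⁻ → Cu, so n(Cu) = 0.8151 / 2 = 0.4076 mol
m(Cu) = 0.4076 × 63.55 = 25.9 g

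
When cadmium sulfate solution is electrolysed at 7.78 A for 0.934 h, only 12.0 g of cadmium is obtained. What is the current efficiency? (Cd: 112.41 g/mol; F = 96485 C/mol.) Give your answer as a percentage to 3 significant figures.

Q = 7.78 × 3362.4 = 26160 C
n(e⁻) = 26160 / 96485 = 0.2711 mol
Cd²⁺ + 2e⁻ → Cd, so theoretical n(Cd) = 0.1356 mol → 15.24 g
Efficiency = 12.0 / 15.24 = 0.7874 = 78.7%

78.7%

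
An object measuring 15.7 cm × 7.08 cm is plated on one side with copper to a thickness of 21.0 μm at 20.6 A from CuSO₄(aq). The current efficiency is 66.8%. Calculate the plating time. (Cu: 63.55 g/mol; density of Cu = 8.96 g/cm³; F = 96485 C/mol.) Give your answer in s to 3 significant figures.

462 s

Plated area = 15.7 × 7.08 = 111.2 cm²
Volume = 111.2 × 21.0×10⁻⁴ cm = 0.2335 cm³
m(Cu) = 0.2335 × 8.96 = 2.092 g
n(Cu) = 2.092 / 63.55 = 0.03292 mol; n(e⁻) = 2 × 0.03292 = 0.06584 mol
Q = 0.06584 × 96485 / 0.668 = 9510 C
t = 9510 / 20.6 = 461.7 s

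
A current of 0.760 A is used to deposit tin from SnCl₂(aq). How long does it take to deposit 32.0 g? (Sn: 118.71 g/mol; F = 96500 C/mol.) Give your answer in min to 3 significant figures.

n(Sn) = 32.0 / 118.71 = 0.2696 mol
Sn²⁺ + 2e⁻ → Sn, so n(e⁻) = 2 × 0.2696 = 0.5392 mol
Q = 0.5392 × 96500 = 52030 C
t = Q / I = 52030 / 0.760 = 68460 s = 1140 min

1140 min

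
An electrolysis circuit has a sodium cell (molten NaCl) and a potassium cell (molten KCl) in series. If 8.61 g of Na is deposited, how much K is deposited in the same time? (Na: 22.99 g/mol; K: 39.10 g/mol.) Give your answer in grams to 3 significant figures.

n(Na) = 8.61 / 22.99 = 0.3745 mol
Na⁺ + e⁻ → Na, so n(e⁻) = 0.3745 mol
Same current for the same time ⇒ same n(e⁻) = 0.3745 mol in both cells.
K⁺ + e⁻ → K, so n(K) = 0.3745 mol
m(K) = 0.3745 × 39.10 = 14.6 g

14.6 g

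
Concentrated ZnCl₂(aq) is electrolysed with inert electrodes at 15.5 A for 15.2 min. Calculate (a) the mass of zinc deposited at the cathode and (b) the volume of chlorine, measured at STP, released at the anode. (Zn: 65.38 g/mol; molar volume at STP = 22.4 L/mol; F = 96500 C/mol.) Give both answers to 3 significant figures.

4.79 g Zn; 1.64 L Cl₂

Q = 15.5 × 912 = 14140 C; n(e⁻) = 14140 / 96500 = 0.1465 mol
Cathode: Zn²⁺ + 2e⁻ → Zn → n(Zn) = 0.1465/2 = 0.07325 mol → 4.79 g
Anode: 2Cl⁻ → Cl₂ + 2e⁻ → n(Cl₂) = 0.1465/2 = 0.07325 mol → 1.64 L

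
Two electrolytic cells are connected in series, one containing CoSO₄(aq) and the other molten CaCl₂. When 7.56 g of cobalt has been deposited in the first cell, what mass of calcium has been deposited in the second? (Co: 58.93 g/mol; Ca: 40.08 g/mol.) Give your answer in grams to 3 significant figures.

5.14 g

n(Co) = 7.56 / 58.93 = 0.1283 mol
Co²⁺ + 2e⁻ → Co, so n(e⁻) = 2 × 0.1283 = 0.2566 mol
In series, the same 0.2566 mol of electrons flows through the second cell.
Ca²⁺ + 2e⁻ → Ca, so n(Ca) = 0.2566 / 2 = 0.1283 mol
m(Ca) = 0.1283 × 40.08 = 5.14 g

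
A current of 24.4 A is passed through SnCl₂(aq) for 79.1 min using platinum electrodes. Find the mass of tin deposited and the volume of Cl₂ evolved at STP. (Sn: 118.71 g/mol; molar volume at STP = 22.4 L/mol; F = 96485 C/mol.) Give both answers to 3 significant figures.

71.2 g Sn; 13.4 L Cl₂

Q = 24.4 × 4746 = 1.158×10^5 C; n(e⁻) = 1.158×10^5 / 96485 = 1.200 mol
Cathode: Sn²⁺ + 2e⁻ → Sn → n(Sn) = 1.200/2 = 0.6000 mol → 71.2 g
Anode: 2Cl⁻ → Cl₂ + 2e⁻ → n(Cl₂) = 1.200/2 = 0.6000 mol → 13.4 L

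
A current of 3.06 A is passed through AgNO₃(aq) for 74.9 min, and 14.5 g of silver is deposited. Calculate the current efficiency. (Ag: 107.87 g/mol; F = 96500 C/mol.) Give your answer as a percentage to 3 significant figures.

Q = 3.06 × 4494 = 13750 C
n(e⁻) = 13750 / 96500 = 0.1425 mol
Ag⁺ + e⁻ → Ag, so theoretical n(Ag) = 0.1425 mol → 15.37 g
Efficiency = 14.5 / 15.37 = 0.9434 = 94.3%

94.3%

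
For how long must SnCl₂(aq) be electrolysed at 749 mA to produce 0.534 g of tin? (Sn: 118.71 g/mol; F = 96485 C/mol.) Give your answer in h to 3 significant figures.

n(Sn) = 0.534 / 118.71 = 0.004498 mol
Sn²⁺ + 2e⁻ → Sn, so n(e⁻) = 2 × 0.004498 = 0.008996 mol
Q = 0.008996 × 96485 = 868.0 C
t = Q / I = 868.0 / 0.749 = 1159 s = 0.322 h

0.322 h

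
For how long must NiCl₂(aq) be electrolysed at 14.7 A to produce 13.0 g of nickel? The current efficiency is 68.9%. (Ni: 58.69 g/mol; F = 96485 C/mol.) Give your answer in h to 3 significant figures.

n(Ni) = 13.0 / 58.69 = 0.2215 mol
Ni²⁺ + 2e⁻ → Ni, so n(e⁻) = 2 × 0.2215 = 0.4430 mol
Q = 0.4430 × 96485 / 0.689 = 62040 C
t = Q / I = 62040 / 14.7 = 4220 s = 1.17 h

1.17 h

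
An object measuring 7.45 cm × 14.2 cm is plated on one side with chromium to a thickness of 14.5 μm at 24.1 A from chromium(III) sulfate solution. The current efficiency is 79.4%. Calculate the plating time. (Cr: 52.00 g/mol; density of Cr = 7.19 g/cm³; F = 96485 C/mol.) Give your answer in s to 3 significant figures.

321 s

Plated area = 7.45 × 14.2 = 105.8 cm²
Volume = 105.8 × 14.5×10⁻⁴ cm = 0.1534 cm³
m(Cr) = 0.1534 × 7.19 = 1.103 g
n(Cr) = 1.103 / 52.00 = 0.02121 mol; n(e⁻) = 3 × 0.02121 = 0.06363 mol
Q = 0.06363 × 96485 / 0.794 = 7732 C
t = 7732 / 24.1 = 320.8 s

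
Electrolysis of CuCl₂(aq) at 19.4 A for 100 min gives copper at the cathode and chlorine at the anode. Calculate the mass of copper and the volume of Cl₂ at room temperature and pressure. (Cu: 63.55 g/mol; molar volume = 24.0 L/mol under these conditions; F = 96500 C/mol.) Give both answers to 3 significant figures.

38.3 g Cu; 14.5 L Cl₂

Q = 19.4 × 6000 = 1.164×10^5 C; n(e⁻) = 1.164×10^5 / 96500 = 1.206 mol
Cathode: Cu²⁺ + 2e⁻ → Cu → n(Cu) = 1.206/2 = 0.6030 mol → 38.3 g
Anode: 2Cl⁻ → Cl₂ + 2e⁻ → n(Cl₂) = 1.206/2 = 0.6030 mol → 14.5 L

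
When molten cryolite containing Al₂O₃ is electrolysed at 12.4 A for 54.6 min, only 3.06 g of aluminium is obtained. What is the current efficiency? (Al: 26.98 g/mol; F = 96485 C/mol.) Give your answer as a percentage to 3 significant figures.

Q = 12.4 × 3276 = 40620 C
n(e⁻) = 40620 / 96485 = 0.4210 mol
Al³⁺ + 3e⁻ → Al, so theoretical n(Al) = 0.1403 mol → 3.785 g
Efficiency = 3.06 / 3.785 = 0.8085 = 80.8%

80.8%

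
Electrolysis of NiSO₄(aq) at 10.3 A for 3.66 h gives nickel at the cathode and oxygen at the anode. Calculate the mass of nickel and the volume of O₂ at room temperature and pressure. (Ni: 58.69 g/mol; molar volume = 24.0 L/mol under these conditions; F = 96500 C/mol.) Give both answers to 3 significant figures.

Q = 10.3 × 13176 = 1.357×10^5 C; n(e⁻) = 1.357×10^5 / 96500 = 1.406 mol
Cathode: Ni²⁺ + 2e⁻ → Ni → n(Ni) = 1.406/2 = 0.7030 mol → 41.3 g
Anode: 2H₂O → O₂ + 4H⁺ + 4e⁻ → n(O₂) = 1.406/4 = 0.3515 mol → 8.44 L

41.3 g Ni; 8.44 L O₂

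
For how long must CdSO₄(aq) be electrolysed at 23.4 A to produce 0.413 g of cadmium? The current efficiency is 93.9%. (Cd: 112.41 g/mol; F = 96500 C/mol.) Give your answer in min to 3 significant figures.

n(Cd) = 0.413 / 112.41 = 0.003674 mol
Cd²⁺ + 2e⁻ → Cd, so n(e⁻) = 2 × 0.003674 = 0.007348 mol
Q = 0.007348 × 96500 / 0.939 = 755.1 C
t = Q / I = 755.1 / 23.4 = 32.27 s = 0.538 min

0.538 min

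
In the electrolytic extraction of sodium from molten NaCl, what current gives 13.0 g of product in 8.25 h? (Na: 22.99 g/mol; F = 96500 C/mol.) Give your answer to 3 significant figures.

n(Na) = 13.0 / 22.99 = 0.5655 mol
Na⁺ + e⁻ → Na, so n(e⁻) = 0.5655 mol
Q = 0.5655 × 96500 = 54570 C
I = Q / t = 54570 / 29700 s = 1.84 A

1.84 A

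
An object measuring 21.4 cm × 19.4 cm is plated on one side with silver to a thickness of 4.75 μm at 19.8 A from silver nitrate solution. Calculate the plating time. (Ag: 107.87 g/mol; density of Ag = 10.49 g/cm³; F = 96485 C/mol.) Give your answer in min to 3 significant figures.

Plated area = 21.4 × 19.4 = 415.2 cm²
Volume = 415.2 × 4.75×10⁻⁴ cm = 0.1972 cm³
m(Ag) = 0.1972 × 10.49 = 2.069 g
n(Ag) = 2.069 / 107.87 = 0.01918 mol; n(e⁻) = 0.01918 mol
Q = 0.01918 × 96485 = 1851 C
t = 1851 / 19.8 = 93.48 s = 1.56 min

1.56 min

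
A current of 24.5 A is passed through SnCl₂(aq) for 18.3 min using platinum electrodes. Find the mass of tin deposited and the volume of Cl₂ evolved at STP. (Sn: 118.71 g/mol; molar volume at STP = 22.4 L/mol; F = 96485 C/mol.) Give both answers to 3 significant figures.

16.5 g Sn; 3.12 L Cl₂

Q = 24.5 × 1098 = 26900 C; n(e⁻) = 26900 / 96485 = 0.2788 mol
Cathode: Sn²⁺ + 2e⁻ → Sn → n(Sn) = 0.2788/2 = 0.1394 mol → 16.5 g
Anode: 2Cl⁻ → Cl₂ + 2e⁻ → n(Cl₂) = 0.2788/2 = 0.1394 mol → 3.12 L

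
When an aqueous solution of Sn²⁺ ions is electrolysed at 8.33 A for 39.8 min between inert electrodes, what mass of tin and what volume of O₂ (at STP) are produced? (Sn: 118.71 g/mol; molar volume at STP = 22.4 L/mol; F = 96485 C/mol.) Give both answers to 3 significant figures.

12.2 g Sn; 1.15 L O₂

Q = 8.33 × 2388 = 19890 C; n(e⁻) = 19890 / 96485 = 0.2061 mol
Cathode: Sn²⁺ + 2e⁻ → Sn → n(Sn) = 0.2061/2 = 0.1031 mol → 12.2 g
Anode: 2H₂O → O₂ + 4H⁺ + 4e⁻ → n(O₂) = 0.2061/4 = 0.05153 mol → 1.15 L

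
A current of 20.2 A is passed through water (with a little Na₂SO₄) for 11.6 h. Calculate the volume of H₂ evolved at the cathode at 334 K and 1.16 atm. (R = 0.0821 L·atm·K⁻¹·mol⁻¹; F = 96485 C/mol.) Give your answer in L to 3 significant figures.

103 L

Q = 20.2 A × 41760 s = 8.436×10^5 C
n(e⁻) = 8.436×10^5 / 96485 = 8.743 mol
2H⁺ + 2e⁻ → H₂, so n(H₂) = 8.743 / 2 = 4.372 mol
V = nRT/P = 4.372 × 0.0821 × 334 / 1.16 = 103.4 L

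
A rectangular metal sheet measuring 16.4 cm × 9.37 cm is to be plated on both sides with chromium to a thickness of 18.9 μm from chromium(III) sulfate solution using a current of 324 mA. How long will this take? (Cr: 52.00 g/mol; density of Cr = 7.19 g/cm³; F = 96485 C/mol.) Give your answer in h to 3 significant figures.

Plated area = 2 × 16.4 × 9.37 = 307.3 cm²
Volume = 307.3 × 18.9×10⁻⁴ cm = 0.5808 cm³
m(Cr) = 0.5808 × 7.19 = 4.176 g
n(Cr) = 4.176 / 52.00 = 0.08031 mol; n(e⁻) = 3 × 0.08031 = 0.2409 mol
Q = 0.2409 × 96485 = 23240 C
t = 23240 / 0.324 = 71730 s = 19.9 h

19.9 h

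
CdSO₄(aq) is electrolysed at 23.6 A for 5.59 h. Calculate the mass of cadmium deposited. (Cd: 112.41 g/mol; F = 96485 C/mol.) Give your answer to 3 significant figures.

277 g

Q = It = 23.6 × 20124 = 4.749×10^5 C
n(e⁻) = 4.749×10^5 / 96485 = 4.922 mol
Cd²⁺ + 2e⁻ → Cd, so n(Cd) = 4.922 / 2 = 2.461 mol
m = 2.461 × 112.41 = 277 g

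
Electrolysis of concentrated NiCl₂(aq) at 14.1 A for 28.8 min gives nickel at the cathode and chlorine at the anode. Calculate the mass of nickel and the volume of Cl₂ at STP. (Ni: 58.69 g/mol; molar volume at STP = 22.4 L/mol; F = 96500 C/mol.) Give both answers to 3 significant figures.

7.41 g Ni; 2.83 L Cl₂

Q = 14.1 × 1728 = 24360 C; n(e⁻) = 24360 / 96500 = 0.2524 mol
Cathode: Ni²⁺ + 2e⁻ → Ni → n(Ni) = 0.2524/2 = 0.1262 mol → 7.41 g
Anode: 2Cl⁻ → Cl₂ + 2e⁻ → n(Cl₂) = 0.2524/2 = 0.1262 mol → 2.83 L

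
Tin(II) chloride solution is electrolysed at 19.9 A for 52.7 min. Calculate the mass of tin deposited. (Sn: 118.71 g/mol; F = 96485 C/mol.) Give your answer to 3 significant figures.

Charge passed = 19.9 × 3162 = 62920 C
n(e⁻) = 62920 / 96485 = 0.6521 mol
Sn²⁺ + 2e⁻ → Sn, so n(Sn) = 0.6521 / 2 = 0.3261 mol
m = 0.3261 × 118.71 = 38.7 g

38.7 g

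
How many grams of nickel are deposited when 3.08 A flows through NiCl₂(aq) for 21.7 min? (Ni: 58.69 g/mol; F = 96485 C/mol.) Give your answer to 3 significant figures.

Q = 3.08 A × 1302 s = 4010 C
n(e⁻) = Q/F = 4010/96485 = 0.04156 mol
Ni²⁺ + 2e⁻ → Ni, so n(Ni) = 0.04156 / 2 = 0.02078 mol
m = 0.02078 × 58.69 = 1.22 g

1.22 g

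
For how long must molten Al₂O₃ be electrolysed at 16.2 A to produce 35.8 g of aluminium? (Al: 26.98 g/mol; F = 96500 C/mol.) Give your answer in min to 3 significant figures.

395 min

n(Al) = 35.8 / 26.98 = 1.327 mol
Al³⁺ + 3e⁻ → Al, so n(e⁻) = 3 × 1.327 = 3.981 mol
Q = 3.981 × 96500 = 3.842×10^5 C
t = Q / I = 3.842×10^5 / 16.2 = 23720 s = 395 min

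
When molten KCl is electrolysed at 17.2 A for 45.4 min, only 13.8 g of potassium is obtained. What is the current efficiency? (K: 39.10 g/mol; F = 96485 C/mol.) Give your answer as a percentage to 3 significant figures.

72.7%

Q = 17.2 × 2724 = 46850 C
n(e⁻) = 46850 / 96485 = 0.4856 mol
K⁺ + e⁻ → K, so theoretical n(K) = 0.4856 mol → 18.99 g
Efficiency = 13.8 / 18.99 = 0.7267 = 72.7%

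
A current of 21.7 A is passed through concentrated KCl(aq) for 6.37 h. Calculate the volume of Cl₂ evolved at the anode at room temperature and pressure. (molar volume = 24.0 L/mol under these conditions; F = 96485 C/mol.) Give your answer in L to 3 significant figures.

61.9 L

Q = 21.7 A × 22932 s = 4.976×10^5 C
n(e⁻) = 4.976×10^5 / 96485 = 5.157 mol
2Cl⁻ → Cl₂ + 2e⁻, so n(Cl₂) = 5.157 / 2 = 2.579 mol
V = 2.579 × 24.0 = 61.90 L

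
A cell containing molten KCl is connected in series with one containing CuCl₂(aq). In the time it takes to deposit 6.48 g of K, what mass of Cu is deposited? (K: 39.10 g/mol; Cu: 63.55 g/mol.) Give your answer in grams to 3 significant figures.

5.27 g

n(K) = 6.48 / 39.10 = 0.1657 mol
K⁺ + e⁻ → K, so n(e⁻) = 0.1657 mol
The cells are in series, so the same charge (and hence the same n(e⁻) = 0.1657 mol) passes through both.
Cu²⁺ + 2e⁻ → Cu, so n(Cu) = 0.1657 / 2 = 0.08285 mol
m(Cu) = 0.08285 × 63.55 = 5.27 g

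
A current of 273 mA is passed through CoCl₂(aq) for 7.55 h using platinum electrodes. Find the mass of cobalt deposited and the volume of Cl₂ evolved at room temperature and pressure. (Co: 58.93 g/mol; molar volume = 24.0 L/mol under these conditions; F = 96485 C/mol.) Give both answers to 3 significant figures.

Q = 0.273 × 27180 = 7420 C; n(e⁻) = 7420 / 96485 = 0.07690 mol
Cathode: Co²⁺ + 2e⁻ → Co → n(Co) = 0.07690/2 = 0.03845 mol → 2.27 g
Anode: 2Cl⁻ → Cl₂ + 2e⁻ → n(Cl₂) = 0.07690/2 = 0.03845 mol → 0.923 L

2.27 g Co; 0.923 L Cl₂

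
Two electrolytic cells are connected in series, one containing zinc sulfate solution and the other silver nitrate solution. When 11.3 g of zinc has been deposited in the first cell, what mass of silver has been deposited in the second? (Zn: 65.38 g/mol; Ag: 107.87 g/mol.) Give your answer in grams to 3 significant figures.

n(Zn) = 11.3 / 65.38 = 0.1728 mol
Zn²⁺ + 2e⁻ → Zn, so n(e⁻) = 2 × 0.1728 = 0.3456 mol
Since the cells are in series, n(e⁻) in the Ag cell is also 0.3456 mol.
Ag⁺ + e⁻ → Ag, so n(Ag) = 0.3456 mol
m(Ag) = 0.3456 × 107.87 = 37.3 g

37.3 g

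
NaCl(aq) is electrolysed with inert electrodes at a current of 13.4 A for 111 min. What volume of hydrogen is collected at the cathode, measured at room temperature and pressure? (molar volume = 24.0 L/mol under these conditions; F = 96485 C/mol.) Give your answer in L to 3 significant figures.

11.1 L

Q = 13.4 A × 6660 s = 89240 C
n(e⁻) = 89240 / 96485 = 0.9249 mol
2H⁺ + 2e⁻ → H₂, so n(H₂) = 0.9249 / 2 = 0.4625 mol
V = 0.4625 × 24.0 = 11.10 L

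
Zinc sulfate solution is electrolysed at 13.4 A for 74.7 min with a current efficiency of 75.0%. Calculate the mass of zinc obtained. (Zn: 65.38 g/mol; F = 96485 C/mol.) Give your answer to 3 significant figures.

15.3 g

Q = 13.4 × 4482 = 60060 C
n(e⁻) = 60060 / 96485 = 0.6225 mol
Zn²⁺ + 2e⁻ → Zn, so theoretical m(Zn) = 0.3113 × 65.38 = 20.35 g
Actual mass = 75.0% × 20.35 = 15.3 g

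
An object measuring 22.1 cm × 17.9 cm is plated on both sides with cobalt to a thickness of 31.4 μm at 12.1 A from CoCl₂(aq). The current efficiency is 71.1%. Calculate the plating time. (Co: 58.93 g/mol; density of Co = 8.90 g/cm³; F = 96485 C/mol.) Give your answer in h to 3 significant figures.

2.34 h

Plated area = 2 × 22.1 × 17.9 = 791.2 cm²
Volume = 791.2 × 31.4×10⁻⁴ cm = 2.484 cm³
m(Co) = 2.484 × 8.90 = 22.11 g
n(Co) = 22.11 / 58.93 = 0.3752 mol; n(e⁻) = 2 × 0.3752 = 0.7504 mol
Q = 0.7504 × 96485 / 0.711 = 1.018×10^5 C
t = 1.018×10^5 / 12.1 = 8413 s = 2.34 h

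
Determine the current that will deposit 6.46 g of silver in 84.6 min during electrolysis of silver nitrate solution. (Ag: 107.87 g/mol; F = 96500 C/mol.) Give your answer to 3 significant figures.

n(Ag) = 6.46 / 107.87 = 0.05989 mol
Ag⁺ + e⁻ → Ag, so n(e⁻) = 0.05989 mol
Q = 0.05989 × 96500 = 5779 C
I = Q / t = 5779 / 5076 s = 1.14 A

1.14 A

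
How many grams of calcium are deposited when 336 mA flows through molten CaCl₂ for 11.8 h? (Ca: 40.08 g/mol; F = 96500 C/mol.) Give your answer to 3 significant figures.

2.96 g

Q = 0.336 A × 42480 s = 14270 C
n(e⁻) = 14270 / 96500 = 0.1479 mol
Ca²⁺ + 2e⁻ → Ca, so n(Ca) = 0.1479 / 2 = 0.07395 mol
m = 0.07395 × 40.08 = 2.96 g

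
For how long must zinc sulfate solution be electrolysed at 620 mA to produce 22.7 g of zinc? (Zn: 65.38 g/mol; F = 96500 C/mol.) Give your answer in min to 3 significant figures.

1800 min

n(Zn) = 22.7 / 65.38 = 0.3472 mol
Zn²⁺ + 2e⁻ → Zn, so n(e⁻) = 2 × 0.3472 = 0.6944 mol
Q = 0.6944 × 96500 = 67010 C
t = Q / I = 67010 / 0.620 = 1.081×10^5 s = 1800 min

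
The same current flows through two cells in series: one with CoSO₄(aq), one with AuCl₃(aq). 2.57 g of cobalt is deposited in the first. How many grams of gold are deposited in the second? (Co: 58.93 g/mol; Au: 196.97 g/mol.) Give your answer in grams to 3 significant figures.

n(Co) = 2.57 / 58.93 = 0.04361 mol
Co²⁺ + 2e⁻ → Co, so n(e⁻) = 2 × 0.04361 = 0.08722 mol
The cells are in series, so the same charge (and hence the same n(e⁻) = 0.08722 mol) passes through both.
Au³⁺ + 3e⁻ → Au, so n(Au) = 0.08722 / 3 = 0.02907 mol
m(Au) = 0.02907 × 196.97 = 5.73 g

5.73 g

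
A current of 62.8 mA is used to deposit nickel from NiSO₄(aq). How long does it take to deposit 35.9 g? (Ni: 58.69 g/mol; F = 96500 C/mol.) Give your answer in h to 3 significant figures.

522 h

n(Ni) = 35.9 / 58.69 = 0.6117 mol
Ni²⁺ + 2e⁻ → Ni, so n(e⁻) = 2 × 0.6117 = 1.223 mol
Q = 1.223 × 96500 = 1.180×10^5 C
t = Q / I = 1.180×10^5 / 0.0628 = 1.879×10^6 s = 522 h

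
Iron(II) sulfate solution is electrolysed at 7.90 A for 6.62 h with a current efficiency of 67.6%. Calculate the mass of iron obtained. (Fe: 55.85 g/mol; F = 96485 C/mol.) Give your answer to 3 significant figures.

Q = 7.90 × 23832 = 1.883×10^5 C
n(e⁻) = 1.883×10^5 / 96485 = 1.952 mol
Fe²⁺ + 2e⁻ → Fe, so theoretical m(Fe) = 0.9760 × 55.85 = 54.51 g
Actual mass = 67.6% × 54.51 = 36.8 g

36.8 g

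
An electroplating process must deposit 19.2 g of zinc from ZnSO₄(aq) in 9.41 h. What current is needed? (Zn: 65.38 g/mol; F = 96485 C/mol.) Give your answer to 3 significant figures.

1.67 A

n(Zn) = 19.2 / 65.38 = 0.2937 mol
Zn²⁺ + 2e⁻ → Zn, so n(e⁻) = 2 × 0.2937 = 0.5874 mol
Q = 0.5874 × 96485 = 56680 C
I = Q / t = 56680 / 33876 s = 1.67 A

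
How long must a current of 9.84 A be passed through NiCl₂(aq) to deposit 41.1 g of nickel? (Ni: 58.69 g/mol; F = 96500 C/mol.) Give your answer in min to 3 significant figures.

229 min

n(Ni) = 41.1 / 58.69 = 0.7003 mol
Ni²⁺ + 2e⁻ → Ni, so n(e⁻) = 2 × 0.7003 = 1.401 mol
Q = 1.401 × 96500 = 1.352×10^5 C
t = Q / I = 1.352×10^5 / 9.84 = 13740 s = 229 min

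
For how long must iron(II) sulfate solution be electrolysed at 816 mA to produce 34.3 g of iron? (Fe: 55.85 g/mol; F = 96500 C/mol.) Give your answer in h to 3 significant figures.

40.3 h

n(Fe) = 34.3 / 55.85 = 0.6141 mol
Fe²⁺ + 2e⁻ → Fe, so n(e⁻) = 2 × 0.6141 = 1.228 mol
Q = 1.228 × 96500 = 1.185×10^5 C
t = Q / I = 1.185×10^5 / 0.816 = 1.452×10^5 s = 40.3 h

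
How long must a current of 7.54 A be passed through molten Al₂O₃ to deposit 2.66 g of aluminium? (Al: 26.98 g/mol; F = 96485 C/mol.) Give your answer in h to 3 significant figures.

1.05 h

n(Al) = 2.66 / 26.98 = 0.09859 mol
Al³⁺ + 3e⁻ → Al, so n(e⁻) = 3 × 0.09859 = 0.2958 mol
Q = 0.2958 × 96485 = 28540 C
t = Q / I = 28540 / 7.54 = 3785 s = 1.05 h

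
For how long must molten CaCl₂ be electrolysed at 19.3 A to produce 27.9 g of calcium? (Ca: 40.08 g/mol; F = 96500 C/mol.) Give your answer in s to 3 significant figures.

6960 s

n(Ca) = 27.9 / 40.08 = 0.6961 mol
Ca²⁺ + 2e⁻ → Ca, so n(e⁻) = 2 × 0.6961 = 1.392 mol
Q = 1.392 × 96500 = 1.343×10^5 C
t = Q / I = 1.343×10^5 / 19.3 = 6959 s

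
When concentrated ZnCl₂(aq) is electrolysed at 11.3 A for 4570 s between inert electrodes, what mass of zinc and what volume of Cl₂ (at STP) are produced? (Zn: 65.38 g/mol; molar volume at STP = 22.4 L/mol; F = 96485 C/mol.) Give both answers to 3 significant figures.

17.5 g Zn; 5.99 L Cl₂

Q = 11.3 × 4570 = 51640 C; n(e⁻) = 51640 / 96485 = 0.5352 mol
Cathode: Zn²⁺ + 2e⁻ → Zn → n(Zn) = 0.5352/2 = 0.2676 mol → 17.5 g
Anode: 2Cl⁻ → Cl₂ + 2e⁻ → n(Cl₂) = 0.5352/2 = 0.2676 mol → 5.99 L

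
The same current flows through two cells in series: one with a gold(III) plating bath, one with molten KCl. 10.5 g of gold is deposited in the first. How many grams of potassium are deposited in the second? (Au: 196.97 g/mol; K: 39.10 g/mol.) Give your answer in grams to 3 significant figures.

n(Au) = 10.5 / 196.97 = 0.05331 mol
Au³⁺ + 3e⁻ → Au, so n(e⁻) = 3 × 0.05331 = 0.1599 mol
Since the cells are in series, n(e⁻) in the K cell is also 0.1599 mol.
K⁺ + e⁻ → K, so n(K) = 0.1599 mol
m(K) = 0.1599 × 39.10 = 6.25 g

6.25 g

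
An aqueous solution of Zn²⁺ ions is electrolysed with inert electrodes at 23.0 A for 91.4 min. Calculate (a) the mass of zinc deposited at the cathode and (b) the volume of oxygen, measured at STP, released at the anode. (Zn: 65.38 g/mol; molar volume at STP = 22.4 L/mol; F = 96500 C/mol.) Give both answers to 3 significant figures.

42.7 g Zn; 7.32 L O₂

Q = 23.0 × 5484 = 1.261×10^5 C; n(e⁻) = 1.261×10^5 / 96500 = 1.307 mol
Cathode: Zn²⁺ + 2e⁻ → Zn → n(Zn) = 1.307/2 = 0.6535 mol → 42.7 g
Anode: 2H₂O → O₂ + 4H⁺ + 4e⁻ → n(O₂) = 1.307/4 = 0.3268 mol → 7.32 L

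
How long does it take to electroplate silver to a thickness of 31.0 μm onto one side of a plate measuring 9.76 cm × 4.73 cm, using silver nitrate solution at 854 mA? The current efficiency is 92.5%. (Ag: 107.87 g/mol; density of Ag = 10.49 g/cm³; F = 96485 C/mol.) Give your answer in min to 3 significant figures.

28.3 min

Plated area = 9.76 × 4.73 = 46.16 cm²
Volume = 46.16 × 31.0×10⁻⁴ cm = 0.1431 cm³
m(Ag) = 0.1431 × 10.49 = 1.501 g
n(Ag) = 1.501 / 107.87 = 0.01391 mol; n(e⁻) = 0.01391 mol
Q = 0.01391 × 96485 / 0.925 = 1451 C
t = 1451 / 0.854 = 1699 s = 28.3 min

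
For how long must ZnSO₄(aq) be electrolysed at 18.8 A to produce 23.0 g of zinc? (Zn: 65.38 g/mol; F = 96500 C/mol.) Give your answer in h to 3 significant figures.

1.00 h

n(Zn) = 23.0 / 65.38 = 0.3518 mol
Zn²⁺ + 2e⁻ → Zn, so n(e⁻) = 2 × 0.3518 = 0.7036 mol
Q = 0.7036 × 96500 = 67900 C
t = Q / I = 67900 / 18.8 = 3612 s = 1.00 h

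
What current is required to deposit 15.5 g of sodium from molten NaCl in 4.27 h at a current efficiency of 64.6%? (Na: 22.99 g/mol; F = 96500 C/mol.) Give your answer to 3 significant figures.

n(Na) = 15.5 / 22.99 = 0.6742 mol
Na⁺ + e⁻ → Na, so n(e⁻) = 0.6742 mol
Q = 0.6742 × 96500 / 0.646 = 1.007×10^5 C
I = Q / t = 1.007×10^5 / 15372 s = 6.55 A

6.55 A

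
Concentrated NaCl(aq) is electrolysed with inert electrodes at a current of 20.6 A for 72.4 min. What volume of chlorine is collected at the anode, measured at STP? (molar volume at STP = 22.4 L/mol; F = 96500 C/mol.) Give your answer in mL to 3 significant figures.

10400 mL

Charge passed = 20.6 × 4344 = 89490 C
n(e⁻) = Q/F = 89490/96500 = 0.9274 mol
2Cl⁻ → Cl₂ + 2e⁻, so n(Cl₂) = 0.9274 / 2 = 0.4637 mol
V = 0.4637 × 22.4 = 10.39 L
= 10400 mL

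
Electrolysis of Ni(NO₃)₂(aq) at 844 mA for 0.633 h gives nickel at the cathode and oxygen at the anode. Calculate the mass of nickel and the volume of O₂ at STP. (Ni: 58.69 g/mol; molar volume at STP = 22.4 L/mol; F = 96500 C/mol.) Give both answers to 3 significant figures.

0.585 g Ni; 0.112 L O₂

Q = 0.844 × 2278.8 = 1923 C; n(e⁻) = 1923 / 96500 = 0.01993 mol
Cathode: Ni²⁺ + 2e⁻ → Ni → n(Ni) = 0.01993/2 = 0.009965 mol → 0.585 g
Anode: 2H₂O → O₂ + 4H⁺ + 4e⁻ → n(O₂) = 0.01993/4 = 0.004983 mol → 0.112 L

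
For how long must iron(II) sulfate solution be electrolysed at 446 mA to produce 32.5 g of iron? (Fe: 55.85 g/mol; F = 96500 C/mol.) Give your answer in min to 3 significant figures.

4200 min

n(Fe) = 32.5 / 55.85 = 0.5819 mol
Fe²⁺ + 2e⁻ → Fe, so n(e⁻) = 2 × 0.5819 = 1.164 mol
Q = 1.164 × 96500 = 1.123×10^5 C
t = Q / I = 1.123×10^5 / 0.446 = 2.518×10^5 s = 4200 min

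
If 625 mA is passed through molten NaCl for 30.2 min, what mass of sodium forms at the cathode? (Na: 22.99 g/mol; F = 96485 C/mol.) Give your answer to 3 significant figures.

Charge passed = 0.625 × 1812 = 1133 C
Moles of electrons = 1133 / 96485 = 0.01174 mol
Na⁺ + e⁻ → Na, so n(Na) = 0.01174 mol
m = 0.01174 × 22.99 = 0.270 g

0.270 g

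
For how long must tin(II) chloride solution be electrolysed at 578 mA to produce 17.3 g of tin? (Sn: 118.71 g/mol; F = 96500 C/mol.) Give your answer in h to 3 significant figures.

13.5 h

n(Sn) = 17.3 / 118.71 = 0.1457 mol
Sn²⁺ + 2e⁻ → Sn, so n(e⁻) = 2 × 0.1457 = 0.2914 mol
Q = 0.2914 × 96500 = 28120 C
t = Q / I = 28120 / 0.578 = 48650 s = 13.5 h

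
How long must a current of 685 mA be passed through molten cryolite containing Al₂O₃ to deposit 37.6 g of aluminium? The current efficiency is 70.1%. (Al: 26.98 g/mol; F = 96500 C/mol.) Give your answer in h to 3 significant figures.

n(Al) = 37.6 / 26.98 = 1.394 mol
Al³⁺ + 3e⁻ → Al, so n(e⁻) = 3 × 1.394 = 4.182 mol
Q = 4.182 × 96500 / 0.701 = 5.757×10^5 C
t = Q / I = 5.757×10^5 / 0.685 = 8.404×10^5 s = 233 h

233 h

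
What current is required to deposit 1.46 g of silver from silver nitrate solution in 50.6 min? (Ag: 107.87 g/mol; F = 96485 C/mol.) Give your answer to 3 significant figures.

0.430 A

n(Ag) = 1.46 / 107.87 = 0.01353 mol
Ag⁺ + e⁻ → Ag, so n(e⁻) = 0.01353 mol
Q = 0.01353 × 96485 = 1305 C
I = Q / t = 1305 / 3036 s = 0.430 A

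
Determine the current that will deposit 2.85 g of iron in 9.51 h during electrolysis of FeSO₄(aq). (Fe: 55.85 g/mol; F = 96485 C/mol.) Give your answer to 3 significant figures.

0.288 A

n(Fe) = 2.85 / 55.85 = 0.05103 mol
Fe²⁺ + 2e⁻ → Fe, so n(e⁻) = 2 × 0.05103 = 0.1021 mol
Q = 0.1021 × 96485 = 9851 C
I = Q / t = 9851 / 34236 s = 0.288 A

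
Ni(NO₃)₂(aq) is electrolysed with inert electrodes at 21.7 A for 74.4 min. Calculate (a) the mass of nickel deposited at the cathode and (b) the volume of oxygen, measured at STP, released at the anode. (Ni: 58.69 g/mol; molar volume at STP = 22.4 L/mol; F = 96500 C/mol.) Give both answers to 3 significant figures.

Q = 21.7 × 4464 = 96870 C; n(e⁻) = 96870 / 96500 = 1.004 mol
Cathode: Ni²⁺ + 2e⁻ → Ni → n(Ni) = 1.004/2 = 0.5020 mol → 29.5 g
Anode: 2H₂O → O₂ + 4H⁺ + 4e⁻ → n(O₂) = 1.004/4 = 0.2510 mol → 5.62 L

29.5 g Ni; 5.62 L O₂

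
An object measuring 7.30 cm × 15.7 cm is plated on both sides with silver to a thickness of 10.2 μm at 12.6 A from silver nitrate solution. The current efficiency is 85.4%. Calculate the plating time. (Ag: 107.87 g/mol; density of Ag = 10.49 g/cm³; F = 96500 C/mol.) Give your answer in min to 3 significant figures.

Plated area = 2 × 7.30 × 15.7 = 229.2 cm²
Volume = 229.2 × 10.2×10⁻⁴ cm = 0.2338 cm³
m(Ag) = 0.2338 × 10.49 = 2.453 g
n(Ag) = 2.453 / 107.87 = 0.02274 mol; n(e⁻) = 0.02274 mol
Q = 0.02274 × 96500 / 0.854 = 2570 C
t = 2570 / 12.6 = 204.0 s = 3.40 min

3.40 min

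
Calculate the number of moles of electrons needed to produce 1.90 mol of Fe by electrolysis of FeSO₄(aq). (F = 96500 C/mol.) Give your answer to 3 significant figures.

3.80 mol

Fe²⁺ + 2e⁻ → Fe, so n(e⁻) = 2 × 1.90 = 3.800 mol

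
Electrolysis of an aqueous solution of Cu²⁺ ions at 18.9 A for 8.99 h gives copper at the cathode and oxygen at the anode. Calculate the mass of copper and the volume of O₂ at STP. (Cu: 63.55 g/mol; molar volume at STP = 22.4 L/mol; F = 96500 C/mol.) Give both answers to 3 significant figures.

Q = 18.9 × 32364 = 6.117×10^5 C; n(e⁻) = 6.117×10^5 / 96500 = 6.339 mol
Cathode: Cu²⁺ + 2e⁻ → Cu → n(Cu) = 6.339/2 = 3.170 mol → 201 g
Anode: 2H₂O → O₂ + 4H⁺ + 4e⁻ → n(O₂) = 6.339/4 = 1.585 mol → 35.5 L

201 g Cu; 35.5 L O₂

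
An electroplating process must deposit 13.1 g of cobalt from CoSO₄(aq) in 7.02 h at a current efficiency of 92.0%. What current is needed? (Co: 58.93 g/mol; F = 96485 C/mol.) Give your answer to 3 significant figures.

1.85 A

n(Co) = 13.1 / 58.93 = 0.2223 mol
Co²⁺ + 2e⁻ → Co, so n(e⁻) = 2 × 0.2223 = 0.4446 mol
Q = 0.4446 × 96485 / 0.920 = 46630 C
I = Q / t = 46630 / 25272 s = 1.85 A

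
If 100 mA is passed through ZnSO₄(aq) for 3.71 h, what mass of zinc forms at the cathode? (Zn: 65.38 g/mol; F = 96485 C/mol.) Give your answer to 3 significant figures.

Q = It = 0.100 × 13356 = 1336 C
n(e⁻) = 1336 / 96485 = 0.01385 mol
Zn²⁺ + 2e⁻ → Zn, so n(Zn) = 0.01385 / 2 = 0.006925 mol
m = 0.006925 × 65.38 = 0.453 g

0.453 g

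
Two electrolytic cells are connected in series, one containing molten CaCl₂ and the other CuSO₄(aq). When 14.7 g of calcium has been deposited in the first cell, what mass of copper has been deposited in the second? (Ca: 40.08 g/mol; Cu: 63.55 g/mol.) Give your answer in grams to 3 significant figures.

23.3 g

n(Ca) = 14.7 / 40.08 = 0.3668 mol
Ca²⁺ + 2e⁻ → Ca, so n(e⁻) = 2 × 0.3668 = 0.7336 mol
In series, the same 0.7336 mol of electrons flows through the second cell.
Cu²⁺ + 2e⁻ → Cu, so n(Cu) = 0.7336 / 2 = 0.3668 mol
m(Cu) = 0.3668 × 63.55 = 23.3 g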